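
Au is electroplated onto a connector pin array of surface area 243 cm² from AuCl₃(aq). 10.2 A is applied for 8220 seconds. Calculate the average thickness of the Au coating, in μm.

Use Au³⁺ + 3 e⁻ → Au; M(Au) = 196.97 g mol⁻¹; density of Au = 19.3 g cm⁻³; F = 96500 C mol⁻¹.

122 μm

Q = I·t = 10.20 × 8220.0 = 83840 C; n(e⁻) = 0.8688 mol.
n(Au) = n(e⁻)/3 = 0.2896 mol, so m = 0.2896 × 196.97 = 57.05 g.
Volume = m/ρ = 57.05 / 19.3 = 2.956 cm³.
Thickness = V/A = 2.956 / 243 = 0.0122 cm = 122 μm.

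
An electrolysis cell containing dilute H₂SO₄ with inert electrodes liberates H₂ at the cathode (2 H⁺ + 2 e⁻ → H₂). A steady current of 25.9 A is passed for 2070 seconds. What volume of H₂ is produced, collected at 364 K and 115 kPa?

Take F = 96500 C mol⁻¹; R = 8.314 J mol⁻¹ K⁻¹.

7.31 L

Q = I·t = 25.90 A × 2070.0 s = 53610 C.
n(e⁻) = Q/F = 53610 / 96500 = 0.5556 mol.
2 electrons are transferred per H₂ molecule, so n(H₂) = 0.5556 / 2 = 0.2778 mol.
V = nRT/P = (0.2778 × 8.314 × 364) / (115 × 10³ Pa) = 0.00731 m³ = 7.31 L.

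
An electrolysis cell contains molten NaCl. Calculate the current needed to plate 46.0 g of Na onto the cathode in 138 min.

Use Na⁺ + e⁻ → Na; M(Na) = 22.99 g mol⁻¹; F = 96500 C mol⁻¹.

23.3 A

n(Na) = 46.0 / 22.99 = 2.001 mol.
n(e⁻) = 1 × 2.001 = 2.001 mol.
Q = n(e⁻)·F = 2.001 × 96500 = 193100 C.
I = Q/t = 193100 / 8280.0 s = 23.3 A.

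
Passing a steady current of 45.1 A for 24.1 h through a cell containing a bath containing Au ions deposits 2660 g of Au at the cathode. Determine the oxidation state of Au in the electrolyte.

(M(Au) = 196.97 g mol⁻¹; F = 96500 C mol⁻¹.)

+3

Q = I·t = 45.10 A × 86760 s = 3913000 C, so n(e⁻) = 3913000/96500 = 40.55 mol.
n(Au) deposited = 2660 / 196.97 = 13.50 mol.
Electrons per atom = n(e⁻)/n(Au) = 40.55 / 13.50 = 3.00 ≈ 3, so the ion is Au³⁺.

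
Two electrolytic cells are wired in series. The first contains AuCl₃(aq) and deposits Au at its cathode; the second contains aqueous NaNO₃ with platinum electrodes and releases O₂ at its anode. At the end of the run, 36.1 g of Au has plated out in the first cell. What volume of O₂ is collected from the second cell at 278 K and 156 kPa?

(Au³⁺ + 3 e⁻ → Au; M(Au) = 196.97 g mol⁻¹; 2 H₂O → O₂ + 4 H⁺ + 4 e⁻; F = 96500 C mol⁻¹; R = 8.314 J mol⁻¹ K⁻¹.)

n(Au) = 36.1 / 196.97 = 0.1833 mol, so n(e⁻) = 3 × 0.1833 = 0.5498 mol.
The cells are in series, so the same 0.5498 mol of electrons passes through the second cell.
2 H₂O → O₂ + 4 H⁺ + 4 e⁻ — 4 mol e⁻ per mol O₂, so n(O₂) = 0.5498/4 = 0.1375 mol.
V = nRT/P = (0.1375 × 8.314 × 278) / (156 × 10³) = 0.00204 m³ = 2.04 L.

2.04 L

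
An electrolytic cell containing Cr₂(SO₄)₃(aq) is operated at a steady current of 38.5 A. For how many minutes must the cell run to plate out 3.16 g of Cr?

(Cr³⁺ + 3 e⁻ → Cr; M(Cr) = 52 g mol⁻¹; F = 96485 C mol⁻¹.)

7.61 min

n(Cr) = m/M = 3.16 / 52 = 0.06077 mol.
Each Cr atom requires 3 electrons, so n(e⁻) = 3 × 0.06077 = 0.1823 mol.
Q = n(e⁻)·F = 0.1823 × 96485 = 17590 C.
t = Q/I = 17590 / 38.50 A = 456.9 s = 7.61 min.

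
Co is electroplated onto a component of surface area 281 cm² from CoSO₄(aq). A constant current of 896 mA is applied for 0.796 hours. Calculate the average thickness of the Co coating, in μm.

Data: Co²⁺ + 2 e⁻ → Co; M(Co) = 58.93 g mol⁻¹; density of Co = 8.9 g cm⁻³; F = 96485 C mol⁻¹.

3.14 μm

Q = I·t = 0.8960 × 2865.6 = 2568 C; n(e⁻) = 0.02661 mol.
n(Co) = n(e⁻)/2 = 0.01331 mol, so m = 0.01331 × 58.93 = 0.7841 g.
Volume = m/ρ = 0.7841 / 8.9 = 0.08810 cm³.
Thickness = V/A = 0.08810 / 281 = 3.14 × 10⁻⁴ cm = 3.14 μm.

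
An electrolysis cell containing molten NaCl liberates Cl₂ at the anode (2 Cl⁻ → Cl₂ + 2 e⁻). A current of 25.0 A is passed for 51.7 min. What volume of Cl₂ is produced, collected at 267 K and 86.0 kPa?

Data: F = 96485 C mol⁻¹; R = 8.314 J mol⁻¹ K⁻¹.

Q = I·t = 25.00 A × 3102.0 s = 77550 C.
n(e⁻) = Q/F = 77550 / 96485 = 0.8038 mol.
2 electrons are transferred per Cl₂ molecule, so n(Cl₂) = 0.8038 / 2 = 0.4019 mol.
V = nRT/P = (0.4019 × 8.314 × 267) / (86.0 × 10³ Pa) = 0.0104 m³ = 10.4 L.

10.4 L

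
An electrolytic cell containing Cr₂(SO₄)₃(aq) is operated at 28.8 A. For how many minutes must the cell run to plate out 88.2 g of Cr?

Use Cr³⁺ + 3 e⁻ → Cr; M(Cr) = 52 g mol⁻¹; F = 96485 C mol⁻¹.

n(Cr) = m/M = 88.2 / 52 = 1.696 mol.
Each Cr atom requires 3 electrons, so n(e⁻) = 3 × 1.696 = 5.088 mol.
Q = n(e⁻)·F = 5.088 × 96485 = 491000 C.
t = Q/I = 491000 / 28.80 A = 17050 s = 284 min.

284 min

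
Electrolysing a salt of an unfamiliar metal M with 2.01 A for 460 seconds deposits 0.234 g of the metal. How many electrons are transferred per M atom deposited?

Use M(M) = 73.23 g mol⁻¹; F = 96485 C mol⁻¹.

3

Q = I·t = 2.010 A × 460.00 s = 924.6 C, so n(e⁻) = 924.6/96485 = 0.009583 mol.
n(M) deposited = 0.234 / 73.23 = 0.003195 mol.
Electrons per atom = n(e⁻)/n(M) = 0.009583 / 0.003195 = 3.00 ≈ 3, so the ion is M³⁺.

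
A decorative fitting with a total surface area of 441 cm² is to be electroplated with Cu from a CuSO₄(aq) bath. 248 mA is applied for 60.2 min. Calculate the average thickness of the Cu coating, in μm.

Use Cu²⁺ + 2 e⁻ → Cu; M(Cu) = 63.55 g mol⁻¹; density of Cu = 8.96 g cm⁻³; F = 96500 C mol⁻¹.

Q = I·t = 0.2480 × 3612.0 = 895.8 C; n(e⁻) = 0.009283 mol.
n(Cu) = n(e⁻)/2 = 0.004641 mol, so m = 0.004641 × 63.55 = 0.2950 g.
Volume = m/ρ = 0.2950 / 8.96 = 0.03292 cm³.
Thickness = V/A = 0.03292 / 441 = 7.46 × 10⁻⁵ cm = 0.746 μm.

0.746 μm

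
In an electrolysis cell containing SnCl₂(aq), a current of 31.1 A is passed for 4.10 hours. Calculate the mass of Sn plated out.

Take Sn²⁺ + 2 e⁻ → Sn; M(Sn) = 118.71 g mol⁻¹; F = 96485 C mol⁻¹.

282 g

Q = I·t = 31.10 A × 14760 s = 459000 C.
n(e⁻) = Q/F = 459000 / 96485 = 4.758 mol.
Sn²⁺ + 2 e⁻ → Sn, so n(Sn) = n(e⁻)/2 = 2.379 mol.
m = n·M = 2.379 × 118.71 = 282 g.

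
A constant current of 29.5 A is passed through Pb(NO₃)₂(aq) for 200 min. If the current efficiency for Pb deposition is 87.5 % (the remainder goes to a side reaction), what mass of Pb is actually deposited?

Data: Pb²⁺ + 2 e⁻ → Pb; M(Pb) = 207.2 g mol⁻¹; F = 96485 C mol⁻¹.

Q = I·t = 29.50 × 12000 = 354000 C.
n(e⁻) = 354000/96485 = 3.669 mol; theoretically n(Pb) = 3.669/2 = 1.834 mol, m_theo = 380.1 g.
At 87.5 % efficiency, m_actual = 0.875 × 380.1 = 333 g.

333 g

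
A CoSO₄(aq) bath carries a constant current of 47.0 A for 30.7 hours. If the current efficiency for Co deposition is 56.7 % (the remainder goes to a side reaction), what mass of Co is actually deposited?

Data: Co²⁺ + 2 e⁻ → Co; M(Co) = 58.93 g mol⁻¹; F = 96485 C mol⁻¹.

899 g

Q = I·t = 47.00 × 110520 = 5194000 C.
n(e⁻) = 5194000/96485 = 53.84 mol; theoretically n(Co) = 53.84/2 = 26.92 mol, m_theo = 1586 g.
At 56.7 % efficiency, m_actual = 0.567 × 1586 = 899 g.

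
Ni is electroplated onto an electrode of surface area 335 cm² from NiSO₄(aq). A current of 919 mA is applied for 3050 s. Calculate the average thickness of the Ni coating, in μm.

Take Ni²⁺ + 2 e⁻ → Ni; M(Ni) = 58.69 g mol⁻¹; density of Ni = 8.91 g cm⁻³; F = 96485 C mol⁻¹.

Q = I·t = 0.9190 × 3050.0 = 2803 C; n(e⁻) = 0.02905 mol.
n(Ni) = n(e⁻)/2 = 0.01453 mol, so m = 0.01453 × 58.69 = 0.8525 g.
Volume = m/ρ = 0.8525 / 8.91 = 0.09568 cm³.
Thickness = V/A = 0.09568 / 335 = 2.86 × 10⁻⁴ cm = 2.86 μm.

2.86 μm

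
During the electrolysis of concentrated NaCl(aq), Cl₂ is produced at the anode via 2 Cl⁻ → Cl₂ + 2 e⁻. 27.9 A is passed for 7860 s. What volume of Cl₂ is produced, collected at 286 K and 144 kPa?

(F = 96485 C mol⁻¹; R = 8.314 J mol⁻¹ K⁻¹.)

Q = I·t = 27.90 A × 7860.0 s = 219300 C.
n(e⁻) = Q/F = 219300 / 96485 = 2.273 mol.
2 electrons are transferred per Cl₂ molecule, so n(Cl₂) = 2.273 / 2 = 1.136 mol.
V = nRT/P = (1.136 × 8.314 × 286) / (144 × 10³ Pa) = 0.0188 m³ = 18.8 L.

18.8 L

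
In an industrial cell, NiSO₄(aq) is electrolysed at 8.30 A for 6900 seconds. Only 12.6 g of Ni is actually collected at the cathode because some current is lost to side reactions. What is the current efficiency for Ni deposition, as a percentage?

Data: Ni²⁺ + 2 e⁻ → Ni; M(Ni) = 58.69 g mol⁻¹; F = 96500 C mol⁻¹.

Q = I·t = 8.300 × 6900.0 = 57270 C; n(e⁻) = 57270/96500 = 0.5935 mol.
Theoretical n(Ni) = n(e⁻)/2 = 0.2967 mol, i.e. m_theo = 0.2967 × 58.69 = 17.42 g.
Efficiency = m_actual / m_theo = 12.6 / 17.42 = 72.3 %.

72.3 %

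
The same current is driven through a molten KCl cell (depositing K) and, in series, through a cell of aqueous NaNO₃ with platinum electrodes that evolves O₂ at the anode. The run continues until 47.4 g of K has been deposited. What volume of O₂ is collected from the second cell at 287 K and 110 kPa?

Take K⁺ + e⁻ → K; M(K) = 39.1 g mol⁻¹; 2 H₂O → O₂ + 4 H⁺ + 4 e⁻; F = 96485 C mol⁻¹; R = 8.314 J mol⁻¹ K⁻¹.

6.57 L

n(K) = 47.4 / 39.1 = 1.212 mol, so n(e⁻) = 1 × 1.212 = 1.212 mol.
The cells are in series, so the same 1.212 mol of electrons passes through the second cell.
2 H₂O → O₂ + 4 H⁺ + 4 e⁻ — 4 mol e⁻ per mol O₂, so n(O₂) = 1.212/4 = 0.3031 mol.
V = nRT/P = (0.3031 × 8.314 × 287) / (110 × 10³) = 0.00657 m³ = 6.57 L.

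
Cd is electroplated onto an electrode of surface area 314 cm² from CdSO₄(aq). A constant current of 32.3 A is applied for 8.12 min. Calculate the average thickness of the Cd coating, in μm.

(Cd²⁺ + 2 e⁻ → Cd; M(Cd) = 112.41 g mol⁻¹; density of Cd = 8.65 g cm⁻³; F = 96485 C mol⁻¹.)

33.8 μm

Q = I·t = 32.30 × 487.20 = 15740 C; n(e⁻) = 0.1631 mol.
n(Cd) = n(e⁻)/2 = 0.08155 mol, so m = 0.08155 × 112.41 = 9.167 g.
Volume = m/ρ = 9.167 / 8.65 = 1.060 cm³.
Thickness = V/A = 1.060 / 314 = 0.00338 cm = 33.8 μm.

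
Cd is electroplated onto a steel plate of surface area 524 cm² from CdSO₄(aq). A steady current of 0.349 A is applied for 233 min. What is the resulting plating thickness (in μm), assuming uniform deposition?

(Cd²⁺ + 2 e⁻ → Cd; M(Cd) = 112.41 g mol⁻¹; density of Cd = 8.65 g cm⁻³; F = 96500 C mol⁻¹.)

6.27 μm

Q = I·t = 0.3490 × 13980 = 4879 C; n(e⁻) = 0.05056 mol.
n(Cd) = n(e⁻)/2 = 0.02528 mol, so m = 0.02528 × 112.41 = 2.842 g.
Volume = m/ρ = 2.842 / 8.65 = 0.3285 cm³.
Thickness = V/A = 0.3285 / 524 = 6.27 × 10⁻⁴ cm = 6.27 μm.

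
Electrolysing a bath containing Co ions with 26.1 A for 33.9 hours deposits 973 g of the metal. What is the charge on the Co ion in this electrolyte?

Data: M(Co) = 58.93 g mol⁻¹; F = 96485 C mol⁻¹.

Q = I·t = 26.10 A × 122040 s = 3185000 C, so n(e⁻) = 3185000/96485 = 33.01 mol.
n(Co) deposited = 973 / 58.93 = 16.51 mol.
Electrons per atom = n(e⁻)/n(Co) = 33.01 / 16.51 = 2.00 ≈ 2, so the ion is Co²⁺.

+2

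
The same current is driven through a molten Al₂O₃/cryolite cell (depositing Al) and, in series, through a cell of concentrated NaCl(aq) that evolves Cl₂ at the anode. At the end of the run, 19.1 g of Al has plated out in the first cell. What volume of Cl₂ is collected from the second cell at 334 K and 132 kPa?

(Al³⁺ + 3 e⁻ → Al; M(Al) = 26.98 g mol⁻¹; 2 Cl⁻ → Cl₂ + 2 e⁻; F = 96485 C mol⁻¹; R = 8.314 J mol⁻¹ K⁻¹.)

n(Al) = 19.1 / 26.98 = 0.7079 mol, so n(e⁻) = 3 × 0.7079 = 2.124 mol.
The cells are in series, so the same 2.124 mol of electrons passes through the second cell.
2 Cl⁻ → Cl₂ + 2 e⁻ — 2 mol e⁻ per mol Cl₂, so n(Cl₂) = 2.124/2 = 1.062 mol.
V = nRT/P = (1.062 × 8.314 × 334) / (132 × 10³) = 0.0223 m³ = 22.3 L.

22.3 L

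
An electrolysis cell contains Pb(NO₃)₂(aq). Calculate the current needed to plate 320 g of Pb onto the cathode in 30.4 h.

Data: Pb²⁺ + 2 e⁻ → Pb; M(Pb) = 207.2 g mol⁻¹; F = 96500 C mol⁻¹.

n(Pb) = 320 / 207.2 = 1.544 mol.
n(e⁻) = 2 × 1.544 = 3.089 mol.
Q = n(e⁻)·F = 3.089 × 96500 = 298100 C.
I = Q/t = 298100 / 109440 s = 2.72 A.

2.72 A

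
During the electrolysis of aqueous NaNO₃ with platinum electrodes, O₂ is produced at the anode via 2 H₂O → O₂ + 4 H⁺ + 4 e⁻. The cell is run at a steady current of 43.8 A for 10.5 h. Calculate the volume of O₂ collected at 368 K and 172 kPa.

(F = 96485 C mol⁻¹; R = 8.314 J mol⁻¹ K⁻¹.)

Q = I·t = 43.80 A × 37800 s = 1656000 C.
n(e⁻) = Q/F = 1656000 / 96485 = 17.16 mol.
4 electrons are transferred per O₂ molecule, so n(O₂) = 17.16 / 4 = 4.290 mol.
V = nRT/P = (4.290 × 8.314 × 368) / (172 × 10³ Pa) = 0.0763 m³ = 76.3 L.

76.3 L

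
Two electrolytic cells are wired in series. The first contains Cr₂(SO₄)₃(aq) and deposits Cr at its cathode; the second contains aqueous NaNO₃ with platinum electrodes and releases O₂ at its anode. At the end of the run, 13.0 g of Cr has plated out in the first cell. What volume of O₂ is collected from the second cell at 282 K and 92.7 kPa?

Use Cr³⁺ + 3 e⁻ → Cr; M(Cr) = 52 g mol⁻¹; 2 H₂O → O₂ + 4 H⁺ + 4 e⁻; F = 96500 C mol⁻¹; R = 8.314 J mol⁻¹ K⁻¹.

n(Cr) = 13.0 / 52 = 0.2500 mol, so n(e⁻) = 3 × 0.2500 = 0.7500 mol.
The cells are in series, so the same 0.7500 mol of electrons passes through the second cell.
2 H₂O → O₂ + 4 H⁺ + 4 e⁻ — 4 mol e⁻ per mol O₂, so n(O₂) = 0.7500/4 = 0.1875 mol.
V = nRT/P = (0.1875 × 8.314 × 282) / (92.7 × 10³) = 0.00474 m³ = 4.74 L.

4.74 L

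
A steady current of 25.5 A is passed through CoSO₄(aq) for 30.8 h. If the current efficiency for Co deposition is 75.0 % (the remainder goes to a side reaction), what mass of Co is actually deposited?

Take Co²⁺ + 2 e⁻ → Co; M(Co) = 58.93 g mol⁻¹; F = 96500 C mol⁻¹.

Q = I·t = 25.50 × 110880 = 2827000 C.
n(e⁻) = 2827000/96500 = 29.30 mol; theoretically n(Co) = 29.30/2 = 14.65 mol, m_theo = 863.3 g.
At 75.0 % efficiency, m_actual = 0.750 × 863.3 = 647 g.

647 g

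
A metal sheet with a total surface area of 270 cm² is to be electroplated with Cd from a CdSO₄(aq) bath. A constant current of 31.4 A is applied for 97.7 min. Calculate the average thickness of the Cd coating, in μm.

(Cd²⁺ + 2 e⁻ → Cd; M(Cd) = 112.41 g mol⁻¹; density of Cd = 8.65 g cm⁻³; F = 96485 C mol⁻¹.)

Q = I·t = 31.40 × 5862.0 = 184100 C; n(e⁻) = 1.908 mol.
n(Cd) = n(e⁻)/2 = 0.9539 mol, so m = 0.9539 × 112.41 = 107.2 g.
Volume = m/ρ = 107.2 / 8.65 = 12.40 cm³.
Thickness = V/A = 12.40 / 270 = 0.0459 cm = 459 μm.

459 μm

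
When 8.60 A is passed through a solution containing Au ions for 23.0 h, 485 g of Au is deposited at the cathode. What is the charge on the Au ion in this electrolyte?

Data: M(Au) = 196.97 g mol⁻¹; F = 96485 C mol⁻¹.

+3

Q = I·t = 8.600 A × 82800 s = 712100 C, so n(e⁻) = 712100/96485 = 7.380 mol.
n(Au) deposited = 485 / 196.97 = 2.462 mol.
Electrons per atom = n(e⁻)/n(Au) = 7.380 / 2.462 = 3.00 ≈ 3, so the ion is Au³⁺.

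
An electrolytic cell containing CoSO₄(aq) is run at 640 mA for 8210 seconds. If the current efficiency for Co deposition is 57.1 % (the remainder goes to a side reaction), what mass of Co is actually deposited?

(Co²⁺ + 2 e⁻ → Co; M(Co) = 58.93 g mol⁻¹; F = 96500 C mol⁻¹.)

0.916 g

Q = I·t = 0.6400 × 8210.0 = 5254 C.
n(e⁻) = 5254/96500 = 0.05445 mol; theoretically n(Co) = 0.05445/2 = 0.02722 mol, m_theo = 1.604 g.
At 57.1 % efficiency, m_actual = 0.571 × 1.604 = 0.916 g.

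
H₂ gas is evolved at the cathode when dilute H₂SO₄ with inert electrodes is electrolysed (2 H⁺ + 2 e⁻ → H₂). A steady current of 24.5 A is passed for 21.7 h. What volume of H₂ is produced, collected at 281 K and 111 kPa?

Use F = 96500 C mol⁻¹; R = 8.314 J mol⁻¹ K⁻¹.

209 L

Q = I·t = 24.50 A × 78120 s = 1914000 C.
n(e⁻) = Q/F = 1914000 / 96500 = 19.83 mol.
2 electrons are transferred per H₂ molecule, so n(H₂) = 19.83 / 2 = 9.917 mol.
V = nRT/P = (9.917 × 8.314 × 281) / (111 × 10³ Pa) = 0.209 m³ = 209 L.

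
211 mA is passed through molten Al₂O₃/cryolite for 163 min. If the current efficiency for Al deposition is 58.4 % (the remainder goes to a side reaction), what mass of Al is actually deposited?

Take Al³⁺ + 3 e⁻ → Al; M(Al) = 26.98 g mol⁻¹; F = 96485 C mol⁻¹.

Q = I·t = 0.2110 × 9780.0 = 2064 C.
n(e⁻) = 2064/96485 = 0.02139 mol; theoretically n(Al) = 0.02139/3 = 0.007129 mol, m_theo = 0.1923 g.
At 58.4 % efficiency, m_actual = 0.584 × 0.1923 = 0.112 g.

0.112 g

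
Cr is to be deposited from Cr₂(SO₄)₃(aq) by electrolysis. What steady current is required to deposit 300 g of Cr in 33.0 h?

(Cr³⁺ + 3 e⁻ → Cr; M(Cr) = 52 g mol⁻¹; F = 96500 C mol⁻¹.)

14.1 A

n(Cr) = 300 / 52 = 5.769 mol.
n(e⁻) = 3 × 5.769 = 17.31 mol.
Q = n(e⁻)·F = 17.31 × 96500 = 1670000 C.
I = Q/t = 1670000 / 118800 s = 14.1 A.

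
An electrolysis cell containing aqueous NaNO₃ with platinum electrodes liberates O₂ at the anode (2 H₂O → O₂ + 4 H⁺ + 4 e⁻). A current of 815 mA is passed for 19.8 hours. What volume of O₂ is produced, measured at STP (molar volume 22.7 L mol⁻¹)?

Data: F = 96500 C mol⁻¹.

3.42 L

Q = I·t = 0.8150 A × 71280 s = 58090 C.
n(e⁻) = Q/F = 58090 / 96500 = 0.6020 mol.
4 electrons are transferred per O₂ molecule, so n(O₂) = 0.6020 / 4 = 0.1505 mol.
V = n × V_m = 0.1505 × 22.7 = 3.42 L.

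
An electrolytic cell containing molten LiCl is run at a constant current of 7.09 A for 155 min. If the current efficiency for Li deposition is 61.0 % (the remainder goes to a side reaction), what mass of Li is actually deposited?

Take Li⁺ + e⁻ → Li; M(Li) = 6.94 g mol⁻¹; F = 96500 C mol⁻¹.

Q = I·t = 7.090 × 9300.0 = 65940 C.
n(e⁻) = 65940/96500 = 0.6833 mol; theoretically n(Li) = 0.6833/1 = 0.6833 mol, m_theo = 4.742 g.
At 61.0 % efficiency, m_actual = 0.610 × 4.742 = 2.89 g.

2.89 g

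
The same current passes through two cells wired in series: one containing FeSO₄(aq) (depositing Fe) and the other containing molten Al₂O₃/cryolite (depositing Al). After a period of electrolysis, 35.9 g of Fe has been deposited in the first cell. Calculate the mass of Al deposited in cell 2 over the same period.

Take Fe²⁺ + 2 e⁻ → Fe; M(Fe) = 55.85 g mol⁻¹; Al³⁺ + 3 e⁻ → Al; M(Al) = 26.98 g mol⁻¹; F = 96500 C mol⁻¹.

n(Fe) = 35.9 / 55.85 = 0.6428 mol.
Since Fe²⁺ + 2 e⁻ → Fe, n(e⁻) passed = 2 × 0.6428 = 1.286 mol.
Cells in series carry the same charge, so the same 1.286 mol of electrons passes through cell 2.
Al³⁺ + 3 e⁻ → Al, so n(Al) = 1.286 / 3 = 0.4285 mol.
m(Al) = 0.4285 × 26.98 = 11.6 g.

11.6 g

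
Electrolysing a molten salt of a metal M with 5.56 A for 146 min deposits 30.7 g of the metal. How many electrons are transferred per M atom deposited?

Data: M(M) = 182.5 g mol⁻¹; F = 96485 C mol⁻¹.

3

Q = I·t = 5.560 A × 8760.0 s = 48710 C, so n(e⁻) = 48710/96485 = 0.5048 mol.
n(M) deposited = 30.7 / 182.5 = 0.1682 mol.
Electrons per atom = n(e⁻)/n(M) = 0.5048 / 0.1682 = 3.00 ≈ 3, so the ion is M³⁺.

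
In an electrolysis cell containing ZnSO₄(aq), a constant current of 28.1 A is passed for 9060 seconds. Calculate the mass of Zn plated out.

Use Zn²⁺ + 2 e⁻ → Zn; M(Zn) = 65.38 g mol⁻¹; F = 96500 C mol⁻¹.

Q = I·t = 28.10 A × 9060.0 s = 254600 C.
n(e⁻) = Q/F = 254600 / 96500 = 2.638 mol.
Zn²⁺ + 2 e⁻ → Zn, so n(Zn) = n(e⁻)/2 = 1.319 mol.
m = n·M = 1.319 × 65.38 = 86.2 g.

86.2 g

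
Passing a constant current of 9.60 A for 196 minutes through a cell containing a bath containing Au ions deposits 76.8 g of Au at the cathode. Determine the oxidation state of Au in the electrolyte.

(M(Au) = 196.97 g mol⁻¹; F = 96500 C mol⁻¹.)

+3

Q = I·t = 9.600 A × 11760 s = 112900 C, so n(e⁻) = 112900/96500 = 1.170 mol.
n(Au) deposited = 76.8 / 196.97 = 0.3899 mol.
Electrons per atom = n(e⁻)/n(Au) = 1.170 / 0.3899 = 3.00 ≈ 3, so the ion is Au³⁺.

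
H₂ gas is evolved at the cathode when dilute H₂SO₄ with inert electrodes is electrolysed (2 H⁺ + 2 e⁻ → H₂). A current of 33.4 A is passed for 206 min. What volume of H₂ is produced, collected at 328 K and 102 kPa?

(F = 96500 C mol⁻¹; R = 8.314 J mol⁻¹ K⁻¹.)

Q = I·t = 33.40 A × 12360 s = 412800 C.
n(e⁻) = Q/F = 412800 / 96500 = 4.278 mol.
2 electrons are transferred per H₂ molecule, so n(H₂) = 4.278 / 2 = 2.139 mol.
V = nRT/P = (2.139 × 8.314 × 328) / (102 × 10³ Pa) = 0.0572 m³ = 57.2 L.

57.2 L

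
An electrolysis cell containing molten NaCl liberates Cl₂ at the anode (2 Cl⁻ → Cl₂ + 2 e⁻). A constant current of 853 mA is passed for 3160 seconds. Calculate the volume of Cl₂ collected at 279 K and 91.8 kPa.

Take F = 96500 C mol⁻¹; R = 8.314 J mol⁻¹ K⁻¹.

0.353 L

Q = I·t = 0.8530 A × 3160.0 s = 2695 C.
n(e⁻) = Q/F = 2695 / 96500 = 0.02793 mol.
2 electrons are transferred per Cl₂ molecule, so n(Cl₂) = 0.02793 / 2 = 0.01397 mol.
V = nRT/P = (0.01397 × 8.314 × 279) / (91.8 × 10³ Pa) = 3.53 × 10⁻⁴ m³ = 0.353 L.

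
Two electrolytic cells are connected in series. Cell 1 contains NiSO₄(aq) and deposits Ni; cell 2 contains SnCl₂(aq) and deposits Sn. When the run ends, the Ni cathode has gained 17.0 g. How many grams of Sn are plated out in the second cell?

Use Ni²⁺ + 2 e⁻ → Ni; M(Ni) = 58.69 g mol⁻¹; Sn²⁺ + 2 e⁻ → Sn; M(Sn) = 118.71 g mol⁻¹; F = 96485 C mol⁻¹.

34.4 g

n(Ni) = 17.0 / 58.69 = 0.2897 mol.
Since Ni²⁺ + 2 e⁻ → Ni, n(e⁻) passed = 2 × 0.2897 = 0.5793 mol.
Cells in series carry the same charge, so the same 0.5793 mol of electrons passes through cell 2.
Sn²⁺ + 2 e⁻ → Sn, so n(Sn) = 0.5793 / 2 = 0.2897 mol.
m(Sn) = 0.2897 × 118.71 = 34.4 g.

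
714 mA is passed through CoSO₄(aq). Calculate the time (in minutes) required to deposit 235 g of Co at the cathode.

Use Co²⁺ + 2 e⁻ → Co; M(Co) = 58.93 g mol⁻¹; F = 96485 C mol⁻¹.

18000 min

n(Co) = m/M = 235 / 58.93 = 3.988 mol.
Each Co atom requires 2 electrons, so n(e⁻) = 2 × 3.988 = 7.976 mol.
Q = n(e⁻)·F = 7.976 × 96485 = 769500 C.
t = Q/I = 769500 / 0.7140 A = 1078000 s = 18000 min.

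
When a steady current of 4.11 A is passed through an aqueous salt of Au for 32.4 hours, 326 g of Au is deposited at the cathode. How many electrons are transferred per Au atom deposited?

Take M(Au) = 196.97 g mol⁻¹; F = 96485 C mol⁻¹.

3

Q = I·t = 4.110 A × 116640 s = 479400 C, so n(e⁻) = 479400/96485 = 4.969 mol.
n(Au) deposited = 326 / 196.97 = 1.655 mol.
Electrons per atom = n(e⁻)/n(Au) = 4.969 / 1.655 = 3.00 ≈ 3, so the ion is Au³⁺.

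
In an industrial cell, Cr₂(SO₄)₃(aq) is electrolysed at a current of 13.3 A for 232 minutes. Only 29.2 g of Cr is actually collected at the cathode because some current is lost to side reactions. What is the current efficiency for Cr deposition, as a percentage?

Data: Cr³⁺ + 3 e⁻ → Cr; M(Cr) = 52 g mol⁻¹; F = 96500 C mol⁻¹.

87.8 %

Q = I·t = 13.30 × 13920 = 185100 C; n(e⁻) = 185100/96500 = 1.919 mol.
Theoretical n(Cr) = n(e⁻)/3 = 0.6395 mol, i.e. m_theo = 0.6395 × 52 = 33.25 g.
Efficiency = m_actual / m_theo = 29.2 / 33.25 = 87.8 %.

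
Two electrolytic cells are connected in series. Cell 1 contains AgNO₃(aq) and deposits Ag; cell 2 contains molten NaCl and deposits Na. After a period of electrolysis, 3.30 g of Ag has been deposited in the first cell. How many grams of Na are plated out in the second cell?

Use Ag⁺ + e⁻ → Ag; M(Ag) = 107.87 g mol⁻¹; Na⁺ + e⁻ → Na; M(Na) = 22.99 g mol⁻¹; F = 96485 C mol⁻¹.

0.703 g

n(Ag) = 3.30 / 107.87 = 0.03059 mol.
Since Ag⁺ + e⁻ → Ag, n(e⁻) passed = 1 × 0.03059 = 0.03059 mol.
Cells in series carry the same charge, so the same 0.03059 mol of electrons passes through cell 2.
Na⁺ + e⁻ → Na, so n(Na) = 0.03059 / 1 = 0.03059 mol.
m(Na) = 0.03059 × 22.99 = 0.703 g.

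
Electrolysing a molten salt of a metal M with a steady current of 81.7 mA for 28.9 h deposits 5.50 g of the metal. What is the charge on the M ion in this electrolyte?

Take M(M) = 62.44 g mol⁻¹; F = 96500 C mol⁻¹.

Q = I·t = 0.08170 A × 104040 s = 8500 C, so n(e⁻) = 8500/96500 = 0.08808 mol.
n(M) deposited = 5.50 / 62.44 = 0.08808 mol.
Electrons per atom = n(e⁻)/n(M) = 0.08808 / 0.08808 = 1.00 ≈ 1, so the ion is M⁺.

+1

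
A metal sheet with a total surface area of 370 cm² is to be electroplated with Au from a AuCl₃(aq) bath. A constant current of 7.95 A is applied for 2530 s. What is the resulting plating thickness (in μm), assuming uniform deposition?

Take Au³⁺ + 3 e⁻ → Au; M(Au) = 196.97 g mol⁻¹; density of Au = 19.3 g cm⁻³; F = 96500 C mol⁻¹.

19.2 μm

Q = I·t = 7.950 × 2530.0 = 20110 C; n(e⁻) = 0.2084 mol.
n(Au) = n(e⁻)/3 = 0.06948 mol, so m = 0.06948 × 196.97 = 13.68 g.
Volume = m/ρ = 13.68 / 19.3 = 0.7091 cm³.
Thickness = V/A = 0.7091 / 370 = 0.00192 cm = 19.2 μm.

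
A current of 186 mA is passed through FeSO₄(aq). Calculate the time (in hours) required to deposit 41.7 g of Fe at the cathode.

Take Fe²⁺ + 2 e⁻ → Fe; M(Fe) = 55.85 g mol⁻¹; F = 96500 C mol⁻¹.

n(Fe) = m/M = 41.7 / 55.85 = 0.7466 mol.
Each Fe atom requires 2 electrons, so n(e⁻) = 2 × 0.7466 = 1.493 mol.
Q = n(e⁻)·F = 1.493 × 96500 = 144100 C.
t = Q/I = 144100 / 0.1860 A = 774700 s = 215 h.

215 h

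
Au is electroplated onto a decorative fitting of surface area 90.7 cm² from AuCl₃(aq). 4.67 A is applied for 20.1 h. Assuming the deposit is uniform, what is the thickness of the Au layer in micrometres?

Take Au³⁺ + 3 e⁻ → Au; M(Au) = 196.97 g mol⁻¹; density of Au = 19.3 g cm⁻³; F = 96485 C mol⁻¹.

1310 μm

Q = I·t = 4.670 × 72360 = 337900 C; n(e⁻) = 3.502 mol.
n(Au) = n(e⁻)/3 = 1.167 mol, so m = 1.167 × 196.97 = 230.0 g.
Volume = m/ρ = 230.0 / 19.3 = 11.91 cm³.
Thickness = V/A = 11.91 / 90.7 = 0.131 cm = 1310 μm.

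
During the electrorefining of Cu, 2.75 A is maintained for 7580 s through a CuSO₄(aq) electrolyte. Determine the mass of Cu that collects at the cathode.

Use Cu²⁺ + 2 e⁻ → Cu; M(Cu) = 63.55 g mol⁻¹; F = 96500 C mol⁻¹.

Q = I·t = 2.750 A × 7580.0 s = 20840 C.
n(e⁻) = Q/F = 20840 / 96500 = 0.2160 mol.
Cu²⁺ + 2 e⁻ → Cu, so n(Cu) = n(e⁻)/2 = 0.1080 mol.
m = n·M = 0.1080 × 63.55 = 6.86 g.

6.86 g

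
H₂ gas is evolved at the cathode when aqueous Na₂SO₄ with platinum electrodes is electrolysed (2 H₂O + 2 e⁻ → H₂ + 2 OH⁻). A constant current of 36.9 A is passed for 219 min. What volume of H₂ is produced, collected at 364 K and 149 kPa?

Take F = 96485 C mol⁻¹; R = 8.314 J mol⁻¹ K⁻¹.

51.0 L

Q = I·t = 36.90 A × 13140 s = 484900 C.
n(e⁻) = Q/F = 484900 / 96485 = 5.025 mol.
2 electrons are transferred per H₂ molecule, so n(H₂) = 5.025 / 2 = 2.513 mol.
V = nRT/P = (2.513 × 8.314 × 364) / (149 × 10³ Pa) = 0.0510 m³ = 51.0 L.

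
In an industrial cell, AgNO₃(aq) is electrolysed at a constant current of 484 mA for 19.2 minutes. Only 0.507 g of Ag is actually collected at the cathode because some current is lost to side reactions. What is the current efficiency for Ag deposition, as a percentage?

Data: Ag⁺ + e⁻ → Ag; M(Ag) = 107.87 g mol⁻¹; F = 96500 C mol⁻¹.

81.3 %

Q = I·t = 0.4840 × 1152.0 = 557.6 C; n(e⁻) = 557.6/96500 = 0.005778 mol.
Theoretical n(Ag) = n(e⁻)/1 = 0.005778 mol, i.e. m_theo = 0.005778 × 107.87 = 0.6233 g.
Efficiency = m_actual / m_theo = 0.507 / 0.6233 = 81.3 %.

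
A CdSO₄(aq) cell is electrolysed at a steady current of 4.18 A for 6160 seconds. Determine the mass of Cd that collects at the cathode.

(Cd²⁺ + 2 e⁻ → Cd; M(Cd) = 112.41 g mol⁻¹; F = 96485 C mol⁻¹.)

Q = I·t = 4.180 A × 6160.0 s = 25750 C.
n(e⁻) = Q/F = 25750 / 96485 = 0.2669 mol.
Cd²⁺ + 2 e⁻ → Cd, so n(Cd) = n(e⁻)/2 = 0.1334 mol.
m = n·M = 0.1334 × 112.41 = 15.0 g.

15.0 g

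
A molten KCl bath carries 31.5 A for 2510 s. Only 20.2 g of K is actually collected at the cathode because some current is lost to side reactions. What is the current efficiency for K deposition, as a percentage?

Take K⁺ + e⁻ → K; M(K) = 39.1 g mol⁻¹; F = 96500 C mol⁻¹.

Q = I·t = 31.50 × 2510.0 = 79060 C; n(e⁻) = 79060/96500 = 0.8193 mol.
Theoretical n(K) = n(e⁻)/1 = 0.8193 mol, i.e. m_theo = 0.8193 × 39.1 = 32.04 g.
Efficiency = m_actual / m_theo = 20.2 / 32.04 = 63.1 %.

63.1 %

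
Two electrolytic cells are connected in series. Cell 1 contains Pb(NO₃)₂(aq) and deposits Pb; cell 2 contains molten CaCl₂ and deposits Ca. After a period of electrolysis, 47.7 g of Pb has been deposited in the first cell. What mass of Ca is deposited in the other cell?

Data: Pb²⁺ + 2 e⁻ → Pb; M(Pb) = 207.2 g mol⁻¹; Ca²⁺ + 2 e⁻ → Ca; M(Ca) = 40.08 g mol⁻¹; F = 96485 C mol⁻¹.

n(Pb) = 47.7 / 207.2 = 0.2302 mol.
Since Pb²⁺ + 2 e⁻ → Pb, n(e⁻) passed = 2 × 0.2302 = 0.4604 mol.
Cells in series carry the same charge, so the same 0.4604 mol of electrons passes through cell 2.
Ca²⁺ + 2 e⁻ → Ca, so n(Ca) = 0.4604 / 2 = 0.2302 mol.
m(Ca) = 0.2302 × 40.08 = 9.23 g.

9.23 g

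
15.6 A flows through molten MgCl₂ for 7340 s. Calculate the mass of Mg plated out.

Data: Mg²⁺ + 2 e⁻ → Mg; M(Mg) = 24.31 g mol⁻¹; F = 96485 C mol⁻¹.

14.4 g

Q = I·t = 15.60 A × 7340.0 s = 114500 C.
n(e⁻) = Q/F = 114500 / 96485 = 1.187 mol.
Mg²⁺ + 2 e⁻ → Mg, so n(Mg) = n(e⁻)/2 = 0.5934 mol.
m = n·M = 0.5934 × 24.31 = 14.4 g.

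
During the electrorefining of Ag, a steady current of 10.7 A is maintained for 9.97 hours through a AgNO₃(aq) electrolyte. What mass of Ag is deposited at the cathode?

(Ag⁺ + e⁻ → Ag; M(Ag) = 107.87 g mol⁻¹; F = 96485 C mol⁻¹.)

Q = I·t = 10.70 A × 35892 s = 384000 C.
n(e⁻) = Q/F = 384000 / 96485 = 3.980 mol.
Ag⁺ + e⁻ → Ag, so n(Ag) = n(e⁻)/1 = 3.980 mol.
m = n·M = 3.980 × 107.87 = 429 g.

429 g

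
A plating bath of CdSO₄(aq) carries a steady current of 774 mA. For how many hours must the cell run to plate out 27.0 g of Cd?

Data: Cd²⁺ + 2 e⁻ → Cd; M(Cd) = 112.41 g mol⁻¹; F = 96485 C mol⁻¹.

n(Cd) = m/M = 27.0 / 112.41 = 0.2402 mol.
Each Cd atom requires 2 electrons, so n(e⁻) = 2 × 0.2402 = 0.4804 mol.
Q = n(e⁻)·F = 0.4804 × 96485 = 46350 C.
t = Q/I = 46350 / 0.7740 A = 59880 s = 16.6 h.

16.6 h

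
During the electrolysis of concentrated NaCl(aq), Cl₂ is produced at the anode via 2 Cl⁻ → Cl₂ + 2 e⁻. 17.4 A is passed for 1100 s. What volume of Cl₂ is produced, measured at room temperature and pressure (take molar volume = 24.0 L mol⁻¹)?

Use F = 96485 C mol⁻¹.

Q = I·t = 17.40 A × 1100.0 s = 19140 C.
n(e⁻) = Q/F = 19140 / 96485 = 0.1984 mol.
2 electrons are transferred per Cl₂ molecule, so n(Cl₂) = 0.1984 / 2 = 0.09919 mol.
V = n × V_m = 0.09919 × 24.0 = 2.38 L.

2.38 L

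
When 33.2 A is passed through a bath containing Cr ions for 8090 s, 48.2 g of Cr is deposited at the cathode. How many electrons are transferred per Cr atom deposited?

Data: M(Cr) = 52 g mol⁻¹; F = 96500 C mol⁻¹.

Q = I·t = 33.20 A × 8090.0 s = 268600 C, so n(e⁻) = 268600/96500 = 2.783 mol.
n(Cr) deposited = 48.2 / 52 = 0.9269 mol.
Electrons per atom = n(e⁻)/n(Cr) = 2.783 / 0.9269 = 3.00 ≈ 3, so the ion is Cr³⁺.

3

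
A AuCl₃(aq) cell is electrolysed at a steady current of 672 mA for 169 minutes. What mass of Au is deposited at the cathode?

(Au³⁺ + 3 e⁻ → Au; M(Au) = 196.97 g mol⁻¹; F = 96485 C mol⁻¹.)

Q = I·t = 0.6720 A × 10140 s = 6814 C.
n(e⁻) = Q/F = 6814 / 96485 = 0.07062 mol.
Au³⁺ + 3 e⁻ → Au, so n(Au) = n(e⁻)/3 = 0.02354 mol.
m = n·M = 0.02354 × 196.97 = 4.64 g.

4.64 g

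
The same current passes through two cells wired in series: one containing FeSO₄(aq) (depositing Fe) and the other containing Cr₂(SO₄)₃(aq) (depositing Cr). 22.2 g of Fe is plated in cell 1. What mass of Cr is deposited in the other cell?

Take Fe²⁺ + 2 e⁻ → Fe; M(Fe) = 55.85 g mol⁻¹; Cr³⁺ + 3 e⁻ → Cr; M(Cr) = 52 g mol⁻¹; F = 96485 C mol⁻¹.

n(Fe) = 22.2 / 55.85 = 0.3975 mol.
Since Fe²⁺ + 2 e⁻ → Fe, n(e⁻) passed = 2 × 0.3975 = 0.7950 mol.
Cells in series carry the same charge, so the same 0.7950 mol of electrons passes through cell 2.
Cr³⁺ + 3 e⁻ → Cr, so n(Cr) = 0.7950 / 3 = 0.2650 mol.
m(Cr) = 0.2650 × 52 = 13.8 g.

13.8 g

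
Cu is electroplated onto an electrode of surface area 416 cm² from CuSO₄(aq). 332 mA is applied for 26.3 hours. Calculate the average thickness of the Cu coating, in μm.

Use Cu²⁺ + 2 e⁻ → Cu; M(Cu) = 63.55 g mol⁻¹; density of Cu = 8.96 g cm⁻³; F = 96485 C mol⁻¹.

Q = I·t = 0.3320 × 94680 = 31430 C; n(e⁻) = 0.3258 mol.
n(Cu) = n(e⁻)/2 = 0.1629 mol, so m = 0.1629 × 63.55 = 10.35 g.
Volume = m/ρ = 10.35 / 8.96 = 1.155 cm³.
Thickness = V/A = 1.155 / 416 = 0.00278 cm = 27.8 μm.

27.8 μm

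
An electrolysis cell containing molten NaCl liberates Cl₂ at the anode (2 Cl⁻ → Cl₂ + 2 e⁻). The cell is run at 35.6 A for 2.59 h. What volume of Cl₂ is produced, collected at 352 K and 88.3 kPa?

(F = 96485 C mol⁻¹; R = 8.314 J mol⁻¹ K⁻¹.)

Q = I·t = 35.60 A × 9324.0 s = 331900 C.
n(e⁻) = Q/F = 331900 / 96485 = 3.440 mol.
2 electrons are transferred per Cl₂ molecule, so n(Cl₂) = 3.440 / 2 = 1.720 mol.
V = nRT/P = (1.720 × 8.314 × 352) / (88.3 × 10³ Pa) = 0.0570 m³ = 57.0 L.

57.0 L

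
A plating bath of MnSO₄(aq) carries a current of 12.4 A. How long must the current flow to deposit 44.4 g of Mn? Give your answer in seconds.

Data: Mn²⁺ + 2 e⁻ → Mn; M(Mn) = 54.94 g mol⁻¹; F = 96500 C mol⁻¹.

12600 s

n(Mn) = m/M = 44.4 / 54.94 = 0.8082 mol.
Each Mn atom requires 2 electrons, so n(e⁻) = 2 × 0.8082 = 1.616 mol.
Q = n(e⁻)·F = 1.616 × 96500 = 156000 C.
t = Q/I = 156000 / 12.40 A = 12580 s.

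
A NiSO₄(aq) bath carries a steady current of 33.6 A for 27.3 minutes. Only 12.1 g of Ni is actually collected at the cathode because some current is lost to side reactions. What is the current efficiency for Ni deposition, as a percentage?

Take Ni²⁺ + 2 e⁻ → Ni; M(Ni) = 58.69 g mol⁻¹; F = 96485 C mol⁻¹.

72.3 %

Q = I·t = 33.60 × 1638.0 = 55040 C; n(e⁻) = 55040/96485 = 0.5704 mol.
Theoretical n(Ni) = n(e⁻)/2 = 0.2852 mol, i.e. m_theo = 0.2852 × 58.69 = 16.74 g.
Efficiency = m_actual / m_theo = 12.1 / 16.74 = 72.3 %.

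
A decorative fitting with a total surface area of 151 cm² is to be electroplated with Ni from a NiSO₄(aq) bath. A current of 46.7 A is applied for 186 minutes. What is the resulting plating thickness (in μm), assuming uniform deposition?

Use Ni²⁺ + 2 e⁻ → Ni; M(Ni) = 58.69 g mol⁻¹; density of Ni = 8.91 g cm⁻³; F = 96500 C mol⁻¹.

1180 μm

Q = I·t = 46.70 × 11160 = 521200 C; n(e⁻) = 5.401 mol.
n(Ni) = n(e⁻)/2 = 2.700 mol, so m = 2.700 × 58.69 = 158.5 g.
Volume = m/ρ = 158.5 / 8.91 = 17.79 cm³.
Thickness = V/A = 17.79 / 151 = 0.118 cm = 1180 μm.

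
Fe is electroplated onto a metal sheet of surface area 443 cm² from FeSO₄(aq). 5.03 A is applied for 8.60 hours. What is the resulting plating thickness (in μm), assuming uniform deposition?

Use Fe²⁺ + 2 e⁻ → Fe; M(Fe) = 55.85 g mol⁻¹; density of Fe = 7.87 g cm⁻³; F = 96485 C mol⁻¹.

Q = I·t = 5.030 × 30960 = 155700 C; n(e⁻) = 1.614 mol.
n(Fe) = n(e⁻)/2 = 0.8070 mol, so m = 0.8070 × 55.85 = 45.07 g.
Volume = m/ρ = 45.07 / 7.87 = 5.727 cm³.
Thickness = V/A = 5.727 / 443 = 0.0129 cm = 129 μm.

129 μm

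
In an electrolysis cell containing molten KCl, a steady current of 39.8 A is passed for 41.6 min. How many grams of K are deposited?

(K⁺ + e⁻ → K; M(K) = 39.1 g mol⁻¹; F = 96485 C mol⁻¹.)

Q = I·t = 39.80 A × 2496.0 s = 99340 C.
n(e⁻) = Q/F = 99340 / 96485 = 1.030 mol.
K⁺ + e⁻ → K, so n(K) = n(e⁻)/1 = 1.030 mol.
m = n·M = 1.030 × 39.1 = 40.3 g.

40.3 g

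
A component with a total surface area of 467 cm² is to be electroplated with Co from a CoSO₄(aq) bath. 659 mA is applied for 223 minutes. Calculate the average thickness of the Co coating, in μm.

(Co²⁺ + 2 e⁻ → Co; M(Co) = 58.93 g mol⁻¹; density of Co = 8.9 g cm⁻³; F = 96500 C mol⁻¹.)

6.48 μm

Q = I·t = 0.6590 × 13380 = 8817 C; n(e⁻) = 0.09137 mol.
n(Co) = n(e⁻)/2 = 0.04569 mol, so m = 0.04569 × 58.93 = 2.692 g.
Volume = m/ρ = 2.692 / 8.9 = 0.3025 cm³.
Thickness = V/A = 0.3025 / 467 = 6.48 × 10⁻⁴ cm = 6.48 μm.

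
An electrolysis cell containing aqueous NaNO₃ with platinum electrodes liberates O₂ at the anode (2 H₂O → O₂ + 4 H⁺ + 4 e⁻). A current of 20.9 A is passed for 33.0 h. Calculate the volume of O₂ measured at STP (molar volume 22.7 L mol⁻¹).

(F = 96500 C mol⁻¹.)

Q = I·t = 20.90 A × 118800 s = 2483000 C.
n(e⁻) = Q/F = 2483000 / 96500 = 25.73 mol.
4 electrons are transferred per O₂ molecule, so n(O₂) = 25.73 / 4 = 6.432 mol.
V = n × V_m = 6.432 × 22.7 = 146 L.

146 L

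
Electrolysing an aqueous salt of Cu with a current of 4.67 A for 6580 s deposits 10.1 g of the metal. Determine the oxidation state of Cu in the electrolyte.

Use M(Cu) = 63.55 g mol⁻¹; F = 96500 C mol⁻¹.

Q = I·t = 4.670 A × 6580.0 s = 30730 C, so n(e⁻) = 30730/96500 = 0.3184 mol.
n(Cu) deposited = 10.1 / 63.55 = 0.1589 mol.
Electrons per atom = n(e⁻)/n(Cu) = 0.3184 / 0.1589 = 2.00 ≈ 2, so the ion is Cu²⁺.

+2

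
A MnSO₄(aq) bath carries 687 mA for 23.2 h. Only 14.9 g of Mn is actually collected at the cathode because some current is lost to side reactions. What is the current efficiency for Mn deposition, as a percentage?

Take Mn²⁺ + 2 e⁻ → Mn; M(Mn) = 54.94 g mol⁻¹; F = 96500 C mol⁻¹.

Q = I·t = 0.6870 × 83520 = 57380 C; n(e⁻) = 57380/96500 = 0.5946 mol.
Theoretical n(Mn) = n(e⁻)/2 = 0.2973 mol, i.e. m_theo = 0.2973 × 54.94 = 16.33 g.
Efficiency = m_actual / m_theo = 14.9 / 16.33 = 91.2 %.

91.2 %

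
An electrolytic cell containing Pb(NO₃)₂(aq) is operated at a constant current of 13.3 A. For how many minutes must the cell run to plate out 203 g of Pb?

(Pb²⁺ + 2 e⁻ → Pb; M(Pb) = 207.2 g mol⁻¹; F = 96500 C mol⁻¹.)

237 min

n(Pb) = m/M = 203 / 207.2 = 0.9797 mol.
Each Pb atom requires 2 electrons, so n(e⁻) = 2 × 0.9797 = 1.959 mol.
Q = n(e⁻)·F = 1.959 × 96500 = 189100 C.
t = Q/I = 189100 / 13.30 A = 14220 s = 237 min.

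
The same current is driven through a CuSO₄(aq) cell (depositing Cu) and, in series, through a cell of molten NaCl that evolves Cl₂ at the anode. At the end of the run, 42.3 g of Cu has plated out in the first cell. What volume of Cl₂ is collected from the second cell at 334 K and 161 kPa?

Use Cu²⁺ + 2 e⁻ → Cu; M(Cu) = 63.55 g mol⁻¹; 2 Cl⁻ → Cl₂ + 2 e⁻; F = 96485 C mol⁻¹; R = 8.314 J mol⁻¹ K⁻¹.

n(Cu) = 42.3 / 63.55 = 0.6656 mol, so n(e⁻) = 2 × 0.6656 = 1.331 mol.
The cells are in series, so the same 1.331 mol of electrons passes through the second cell.
2 Cl⁻ → Cl₂ + 2 e⁻ — 2 mol e⁻ per mol Cl₂, so n(Cl₂) = 1.331/2 = 0.6656 mol.
V = nRT/P = (0.6656 × 8.314 × 334) / (161 × 10³) = 0.0115 m³ = 11.5 L.

11.5 L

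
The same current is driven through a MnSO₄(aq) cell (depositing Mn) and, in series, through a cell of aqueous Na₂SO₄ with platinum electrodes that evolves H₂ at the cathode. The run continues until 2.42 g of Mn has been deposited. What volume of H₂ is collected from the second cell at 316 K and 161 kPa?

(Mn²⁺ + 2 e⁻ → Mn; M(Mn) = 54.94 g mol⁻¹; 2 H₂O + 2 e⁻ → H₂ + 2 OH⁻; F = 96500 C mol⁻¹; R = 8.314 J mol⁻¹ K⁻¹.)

n(Mn) = 2.42 / 54.94 = 0.04405 mol, so n(e⁻) = 2 × 0.04405 = 0.08810 mol.
The cells are in series, so the same 0.08810 mol of electrons passes through the second cell.
2 H₂O + 2 e⁻ → H₂ + 2 OH⁻ — 2 mol e⁻ per mol H₂, so n(H₂) = 0.08810/2 = 0.04405 mol.
V = nRT/P = (0.04405 × 8.314 × 316) / (161 × 10³) = 7.19 × 10⁻⁴ m³ = 0.719 L.

0.719 L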